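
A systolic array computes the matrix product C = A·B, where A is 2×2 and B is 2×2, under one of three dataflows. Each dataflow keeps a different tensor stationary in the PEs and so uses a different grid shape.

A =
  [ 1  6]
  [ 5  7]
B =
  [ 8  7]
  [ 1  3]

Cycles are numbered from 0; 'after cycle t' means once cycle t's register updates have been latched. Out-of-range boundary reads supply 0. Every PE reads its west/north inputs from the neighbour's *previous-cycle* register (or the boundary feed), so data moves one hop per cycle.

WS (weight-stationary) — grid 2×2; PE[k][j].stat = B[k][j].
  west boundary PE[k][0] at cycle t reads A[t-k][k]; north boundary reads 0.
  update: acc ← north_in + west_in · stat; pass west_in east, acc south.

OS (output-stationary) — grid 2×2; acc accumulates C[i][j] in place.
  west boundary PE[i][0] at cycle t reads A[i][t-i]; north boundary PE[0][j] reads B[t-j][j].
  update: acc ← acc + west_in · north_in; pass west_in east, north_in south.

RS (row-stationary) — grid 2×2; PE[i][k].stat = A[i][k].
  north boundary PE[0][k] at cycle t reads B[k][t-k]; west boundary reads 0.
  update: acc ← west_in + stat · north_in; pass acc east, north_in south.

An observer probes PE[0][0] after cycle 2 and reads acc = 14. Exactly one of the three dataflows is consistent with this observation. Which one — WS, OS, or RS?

dataflow = OS

Under WS (2×2), PE[0][0]:
  after 0 — PE[0][0] acc=8, pass-E 1, pass-S 8
  after 1 — PE[0][0] acc=40, pass-E 5, pass-S 40
  after 2 — PE[0][0] acc=0, pass-E 0, pass-S 0
Under OS (2×2), PE[0][0]:
  after 0 — PE[0][0] acc=8, pass-E 1, pass-S 8
  after 1 — PE[0][0] acc=14, pass-E 6, pass-S 1
  after 2 — PE[0][0] acc=14, pass-E 0, pass-S 0
Under RS (2×2), PE[0][0]:
  after 0 — PE[0][0] acc=8, pass-E 8, pass-S 8
  after 1 — PE[0][0] acc=7, pass-E 7, pass-S 7
  after 2 — PE[0][0] acc=0, pass-E 0, pass-S 0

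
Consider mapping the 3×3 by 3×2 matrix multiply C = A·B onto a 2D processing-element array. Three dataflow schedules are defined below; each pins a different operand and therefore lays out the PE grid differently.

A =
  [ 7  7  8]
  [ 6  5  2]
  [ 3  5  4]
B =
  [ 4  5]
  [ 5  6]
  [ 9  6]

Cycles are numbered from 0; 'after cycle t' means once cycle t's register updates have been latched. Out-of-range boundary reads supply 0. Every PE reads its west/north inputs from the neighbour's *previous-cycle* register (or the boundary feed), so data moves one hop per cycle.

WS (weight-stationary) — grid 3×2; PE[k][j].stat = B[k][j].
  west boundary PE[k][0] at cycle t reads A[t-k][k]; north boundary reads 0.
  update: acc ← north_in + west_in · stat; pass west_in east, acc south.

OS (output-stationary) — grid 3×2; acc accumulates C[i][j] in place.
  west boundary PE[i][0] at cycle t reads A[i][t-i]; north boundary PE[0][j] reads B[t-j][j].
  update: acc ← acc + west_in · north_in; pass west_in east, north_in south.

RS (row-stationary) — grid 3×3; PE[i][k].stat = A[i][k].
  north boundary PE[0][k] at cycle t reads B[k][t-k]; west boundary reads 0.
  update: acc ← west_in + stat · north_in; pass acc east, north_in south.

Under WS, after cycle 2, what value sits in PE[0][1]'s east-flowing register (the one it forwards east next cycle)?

register = 6

Tracing WS — 3×2 array, target PE[0][1]:
  0: (0,0).acc=28  regs=<7,28>
  0: (0,1).acc=0  regs=<0,0>
  1: (0,0).acc=24  regs=<6,24>
  1: (0,1).acc=35  regs=<7,35>
  2: (0,0).acc=12  regs=<3,12>
  2: (0,1).acc=30  regs=<6,30>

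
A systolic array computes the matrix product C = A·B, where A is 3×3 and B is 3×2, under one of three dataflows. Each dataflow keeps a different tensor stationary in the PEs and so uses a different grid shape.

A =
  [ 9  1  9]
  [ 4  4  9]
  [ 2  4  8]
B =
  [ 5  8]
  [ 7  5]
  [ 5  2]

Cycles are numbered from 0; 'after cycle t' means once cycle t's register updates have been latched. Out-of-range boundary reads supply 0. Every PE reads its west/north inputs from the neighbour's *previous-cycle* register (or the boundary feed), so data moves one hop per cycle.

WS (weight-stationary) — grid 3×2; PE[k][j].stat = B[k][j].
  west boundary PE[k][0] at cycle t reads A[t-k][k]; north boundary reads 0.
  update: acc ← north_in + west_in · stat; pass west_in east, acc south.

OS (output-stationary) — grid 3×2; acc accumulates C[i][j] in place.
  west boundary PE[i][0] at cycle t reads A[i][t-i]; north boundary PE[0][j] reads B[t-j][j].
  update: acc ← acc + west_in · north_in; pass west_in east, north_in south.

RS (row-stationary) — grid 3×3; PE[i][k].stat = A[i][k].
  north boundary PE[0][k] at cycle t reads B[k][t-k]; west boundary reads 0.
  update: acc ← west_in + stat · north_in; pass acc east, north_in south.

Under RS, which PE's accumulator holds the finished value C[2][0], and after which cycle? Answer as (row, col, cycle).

Under RS, C[2][0] lands at PE[2][2]:
  after 0 — PE[2][2] acc=0, pass-E 0, pass-S 0
  after 1 — PE[2][2] acc=0, pass-E 0, pass-S 0
  after 2 — PE[2][2] acc=0, pass-E 0, pass-S 0
  after 3 — PE[2][2] acc=0, pass-E 0, pass-S 0
  after 4 — PE[2][2] acc=78, pass-E 78, pass-S 5

(row, col, cycle) = (2, 2, 4)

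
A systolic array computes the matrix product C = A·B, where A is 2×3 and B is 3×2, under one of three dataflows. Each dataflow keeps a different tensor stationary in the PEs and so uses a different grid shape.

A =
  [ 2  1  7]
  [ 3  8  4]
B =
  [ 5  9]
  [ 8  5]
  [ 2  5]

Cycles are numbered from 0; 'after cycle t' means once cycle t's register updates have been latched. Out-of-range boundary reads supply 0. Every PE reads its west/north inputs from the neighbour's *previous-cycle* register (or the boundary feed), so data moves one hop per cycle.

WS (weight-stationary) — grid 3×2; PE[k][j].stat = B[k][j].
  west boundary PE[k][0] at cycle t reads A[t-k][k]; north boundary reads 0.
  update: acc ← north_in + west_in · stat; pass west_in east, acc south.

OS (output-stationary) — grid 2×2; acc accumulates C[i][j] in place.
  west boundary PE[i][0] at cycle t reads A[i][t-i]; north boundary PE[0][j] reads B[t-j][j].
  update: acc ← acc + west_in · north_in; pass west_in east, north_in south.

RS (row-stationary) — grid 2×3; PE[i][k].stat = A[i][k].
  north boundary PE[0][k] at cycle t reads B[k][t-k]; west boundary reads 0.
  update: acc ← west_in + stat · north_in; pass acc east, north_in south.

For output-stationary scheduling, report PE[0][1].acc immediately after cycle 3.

OS (2×2). Following PE[0][1] plus its west/north inputs:
  after 0 — PE[0][0] acc=10, pass-E 2, pass-S 5
  after 0 — PE[0][1] acc=0, pass-E 0, pass-S 0
  after 1 — PE[0][0] acc=18, pass-E 1, pass-S 8
  after 1 — PE[0][1] acc=18, pass-E 2, pass-S 9
  after 2 — PE[0][0] acc=32, pass-E 7, pass-S 2
  after 2 — PE[0][1] acc=23, pass-E 1, pass-S 5
  after 3 — PE[0][0] acc=32, pass-E 0, pass-S 0
  after 3 — PE[0][1] acc=58, pass-E 7, pass-S 5

PE[0][1].acc = 58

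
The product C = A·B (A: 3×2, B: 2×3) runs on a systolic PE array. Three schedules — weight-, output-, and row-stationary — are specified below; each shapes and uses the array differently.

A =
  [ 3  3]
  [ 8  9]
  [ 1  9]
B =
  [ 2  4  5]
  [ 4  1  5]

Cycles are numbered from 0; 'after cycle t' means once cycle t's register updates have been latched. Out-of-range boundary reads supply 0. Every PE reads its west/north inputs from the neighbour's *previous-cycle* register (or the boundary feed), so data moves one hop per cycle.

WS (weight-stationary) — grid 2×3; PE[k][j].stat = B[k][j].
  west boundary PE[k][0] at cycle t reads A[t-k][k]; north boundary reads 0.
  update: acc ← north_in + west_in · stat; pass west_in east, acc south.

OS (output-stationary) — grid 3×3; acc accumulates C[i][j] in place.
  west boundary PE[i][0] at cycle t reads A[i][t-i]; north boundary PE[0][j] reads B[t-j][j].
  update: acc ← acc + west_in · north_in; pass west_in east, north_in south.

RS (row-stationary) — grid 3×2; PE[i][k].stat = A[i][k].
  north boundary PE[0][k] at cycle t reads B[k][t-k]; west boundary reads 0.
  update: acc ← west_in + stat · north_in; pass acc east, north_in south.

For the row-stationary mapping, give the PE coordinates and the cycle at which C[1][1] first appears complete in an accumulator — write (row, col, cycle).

(row, col, cycle) = (1, 1, 3)

Under RS, C[1][1] lands at PE[1][1]:
  c0 r1c1: 0 / 0 / 0
  c1 r1c1: 0 / 0 / 0
  c2 r1c1: 52 / 52 / 4
  c3 r1c1: 41 / 41 / 1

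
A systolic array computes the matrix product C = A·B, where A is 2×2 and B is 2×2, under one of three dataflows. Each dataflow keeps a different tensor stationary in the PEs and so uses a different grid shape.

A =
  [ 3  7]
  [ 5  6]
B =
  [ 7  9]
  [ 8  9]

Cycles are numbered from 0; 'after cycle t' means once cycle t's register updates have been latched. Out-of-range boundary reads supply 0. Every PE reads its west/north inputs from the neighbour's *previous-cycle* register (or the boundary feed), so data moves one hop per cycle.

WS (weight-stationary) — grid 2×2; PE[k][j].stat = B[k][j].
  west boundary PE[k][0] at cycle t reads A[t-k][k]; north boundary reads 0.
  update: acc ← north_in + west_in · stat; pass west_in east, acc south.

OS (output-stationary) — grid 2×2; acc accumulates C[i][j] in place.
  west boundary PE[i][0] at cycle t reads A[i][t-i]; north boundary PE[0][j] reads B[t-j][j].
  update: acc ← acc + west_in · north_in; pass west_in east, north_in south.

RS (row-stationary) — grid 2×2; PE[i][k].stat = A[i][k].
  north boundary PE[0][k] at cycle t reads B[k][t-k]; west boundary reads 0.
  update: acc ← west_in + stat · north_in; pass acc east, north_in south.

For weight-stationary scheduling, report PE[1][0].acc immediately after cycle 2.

WS (2×2). Following PE[1][0] plus its west/north inputs:
  cycle 0: PE[0][0] → acc 21, east 3, south 21
  cycle 0: PE[1][0] → acc 0, east 0, south 0
  cycle 1: PE[0][0] → acc 35, east 5, south 35
  cycle 1: PE[1][0] → acc 77, east 7, south 77
  cycle 2: PE[0][0] → acc 0, east 0, south 0
  cycle 2: PE[1][0] → acc 83, east 6, south 83

PE[1][0].acc = 83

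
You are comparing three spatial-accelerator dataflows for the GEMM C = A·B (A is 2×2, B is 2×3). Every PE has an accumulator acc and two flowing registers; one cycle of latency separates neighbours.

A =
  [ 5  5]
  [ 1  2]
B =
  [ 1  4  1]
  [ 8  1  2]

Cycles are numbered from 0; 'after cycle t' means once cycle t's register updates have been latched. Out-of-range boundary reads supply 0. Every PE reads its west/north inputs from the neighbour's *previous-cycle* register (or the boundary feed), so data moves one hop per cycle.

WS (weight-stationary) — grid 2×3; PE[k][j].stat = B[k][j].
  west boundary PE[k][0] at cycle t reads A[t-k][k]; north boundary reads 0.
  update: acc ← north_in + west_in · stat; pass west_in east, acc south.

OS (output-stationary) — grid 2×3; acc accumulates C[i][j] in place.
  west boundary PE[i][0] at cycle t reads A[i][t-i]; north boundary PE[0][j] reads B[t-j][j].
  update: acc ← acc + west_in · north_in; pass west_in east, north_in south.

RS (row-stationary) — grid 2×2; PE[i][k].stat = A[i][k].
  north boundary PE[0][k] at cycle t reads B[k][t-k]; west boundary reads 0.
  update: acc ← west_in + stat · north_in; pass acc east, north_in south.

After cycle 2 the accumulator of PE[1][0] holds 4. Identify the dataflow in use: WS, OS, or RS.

Under WS (2×3), PE[1][0]:
  c0 r1c0: 0 / 0 / 0
  c1 r1c0: 45 / 5 / 45
  c2 r1c0: 17 / 2 / 17
Under OS (2×3), PE[1][0]:
  c0 r1c0: 0 / 0 / 0
  c1 r1c0: 1 / 1 / 1
  c2 r1c0: 17 / 2 / 8
Under RS (2×2), PE[1][0]:
  c0 r1c0: 0 / 0 / 0
  c1 r1c0: 1 / 1 / 1
  c2 r1c0: 4 / 4 / 4

dataflow = RS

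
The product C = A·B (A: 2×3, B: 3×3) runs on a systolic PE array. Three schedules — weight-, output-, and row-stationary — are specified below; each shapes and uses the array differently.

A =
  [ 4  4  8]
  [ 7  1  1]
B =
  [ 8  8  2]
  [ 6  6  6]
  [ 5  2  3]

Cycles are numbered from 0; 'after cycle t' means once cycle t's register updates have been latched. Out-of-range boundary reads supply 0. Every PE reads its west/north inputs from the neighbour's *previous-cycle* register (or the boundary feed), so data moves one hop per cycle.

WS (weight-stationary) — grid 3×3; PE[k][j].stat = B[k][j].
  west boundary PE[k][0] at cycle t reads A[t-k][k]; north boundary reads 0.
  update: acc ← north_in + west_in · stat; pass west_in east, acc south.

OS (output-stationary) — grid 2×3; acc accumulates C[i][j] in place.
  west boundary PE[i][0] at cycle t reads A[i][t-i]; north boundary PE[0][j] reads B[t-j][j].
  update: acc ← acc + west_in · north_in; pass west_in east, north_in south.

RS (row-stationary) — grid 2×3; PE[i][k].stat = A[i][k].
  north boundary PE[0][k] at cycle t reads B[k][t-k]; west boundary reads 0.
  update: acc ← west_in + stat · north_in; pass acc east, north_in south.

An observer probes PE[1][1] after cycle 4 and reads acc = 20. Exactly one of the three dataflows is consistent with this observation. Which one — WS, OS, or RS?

WS [3×3] PE[1][1] across cycles:
  t=0 PE[1][1]: acc=0 h=0 v=0
  t=1 PE[1][1]: acc=0 h=0 v=0
  t=2 PE[1][1]: acc=56 h=4 v=56
  t=3 PE[1][1]: acc=62 h=1 v=62
  t=4 PE[1][1]: acc=0 h=0 v=0
OS [2×3] PE[1][1] across cycles:
  t=0 PE[1][1]: acc=0 h=0 v=0
  t=1 PE[1][1]: acc=0 h=0 v=0
  t=2 PE[1][1]: acc=56 h=7 v=8
  t=3 PE[1][1]: acc=62 h=1 v=6
  t=4 PE[1][1]: acc=64 h=1 v=2
RS [2×3] PE[1][1] across cycles:
  t=0 PE[1][1]: acc=0 h=0 v=0
  t=1 PE[1][1]: acc=0 h=0 v=0
  t=2 PE[1][1]: acc=62 h=62 v=6
  t=3 PE[1][1]: acc=62 h=62 v=6
  t=4 PE[1][1]: acc=20 h=20 v=6

dataflow = RS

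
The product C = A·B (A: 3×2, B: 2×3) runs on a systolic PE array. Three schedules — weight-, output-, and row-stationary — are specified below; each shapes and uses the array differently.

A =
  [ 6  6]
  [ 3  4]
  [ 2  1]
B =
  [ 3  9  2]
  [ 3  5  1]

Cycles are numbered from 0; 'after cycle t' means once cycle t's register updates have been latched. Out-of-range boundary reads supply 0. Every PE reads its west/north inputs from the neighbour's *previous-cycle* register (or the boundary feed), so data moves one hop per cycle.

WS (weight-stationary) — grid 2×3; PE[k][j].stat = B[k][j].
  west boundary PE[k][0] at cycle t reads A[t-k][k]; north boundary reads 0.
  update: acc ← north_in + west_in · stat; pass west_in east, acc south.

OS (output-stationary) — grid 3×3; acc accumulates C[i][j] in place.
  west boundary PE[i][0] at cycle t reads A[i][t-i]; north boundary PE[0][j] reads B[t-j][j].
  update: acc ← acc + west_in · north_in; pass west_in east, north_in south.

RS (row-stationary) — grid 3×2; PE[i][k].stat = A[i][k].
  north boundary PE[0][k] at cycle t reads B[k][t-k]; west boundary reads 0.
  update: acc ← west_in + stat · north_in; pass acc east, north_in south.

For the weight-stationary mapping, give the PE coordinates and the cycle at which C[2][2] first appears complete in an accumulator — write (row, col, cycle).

WS — PE[1][2] is where C[2][2] collects:
  t=0 PE[1][2]: acc=0 h=0 v=0
  t=1 PE[1][2]: acc=0 h=0 v=0
  t=2 PE[1][2]: acc=0 h=0 v=0
  t=3 PE[1][2]: acc=18 h=6 v=18
  t=4 PE[1][2]: acc=10 h=4 v=10
  t=5 PE[1][2]: acc=5 h=1 v=5

(row, col, cycle) = (1, 2, 5)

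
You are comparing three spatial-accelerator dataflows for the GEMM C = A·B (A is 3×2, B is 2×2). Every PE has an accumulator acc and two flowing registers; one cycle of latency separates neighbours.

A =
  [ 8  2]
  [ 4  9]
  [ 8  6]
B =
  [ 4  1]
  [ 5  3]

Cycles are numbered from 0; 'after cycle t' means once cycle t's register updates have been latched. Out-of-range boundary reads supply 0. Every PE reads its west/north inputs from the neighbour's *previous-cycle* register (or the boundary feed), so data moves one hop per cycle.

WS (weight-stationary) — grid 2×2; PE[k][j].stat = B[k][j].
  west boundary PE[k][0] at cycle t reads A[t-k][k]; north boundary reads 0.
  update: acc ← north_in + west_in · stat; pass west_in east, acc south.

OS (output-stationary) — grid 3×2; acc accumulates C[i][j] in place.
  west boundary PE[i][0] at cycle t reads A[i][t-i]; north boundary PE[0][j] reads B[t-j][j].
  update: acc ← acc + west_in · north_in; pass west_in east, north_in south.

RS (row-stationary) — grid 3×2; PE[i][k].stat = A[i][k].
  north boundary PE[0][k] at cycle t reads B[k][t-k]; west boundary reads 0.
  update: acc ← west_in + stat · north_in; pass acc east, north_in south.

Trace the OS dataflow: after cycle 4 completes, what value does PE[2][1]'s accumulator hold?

PE[2][1].acc = 26

OS 3×2: PE[2][1] cycle-by-cycle (with neighbour feeds):
  after 0 — PE[1][1] acc=0, pass-E 0, pass-S 0
  after 0 — PE[2][0] acc=0, pass-E 0, pass-S 0
  after 0 — PE[2][1] acc=0, pass-E 0, pass-S 0
  after 1 — PE[1][1] acc=0, pass-E 0, pass-S 0
  after 1 — PE[2][0] acc=0, pass-E 0, pass-S 0
  after 1 — PE[2][1] acc=0, pass-E 0, pass-S 0
  after 2 — PE[1][1] acc=4, pass-E 4, pass-S 1
  after 2 — PE[2][0] acc=32, pass-E 8, pass-S 4
  after 2 — PE[2][1] acc=0, pass-E 0, pass-S 0
  after 3 — PE[1][1] acc=31, pass-E 9, pass-S 3
  after 3 — PE[2][0] acc=62, pass-E 6, pass-S 5
  after 3 — PE[2][1] acc=8, pass-E 8, pass-S 1
  after 4 — PE[1][1] acc=31, pass-E 0, pass-S 0
  after 4 — PE[2][0] acc=62, pass-E 0, pass-S 0
  after 4 — PE[2][1] acc=26, pass-E 6, pass-S 3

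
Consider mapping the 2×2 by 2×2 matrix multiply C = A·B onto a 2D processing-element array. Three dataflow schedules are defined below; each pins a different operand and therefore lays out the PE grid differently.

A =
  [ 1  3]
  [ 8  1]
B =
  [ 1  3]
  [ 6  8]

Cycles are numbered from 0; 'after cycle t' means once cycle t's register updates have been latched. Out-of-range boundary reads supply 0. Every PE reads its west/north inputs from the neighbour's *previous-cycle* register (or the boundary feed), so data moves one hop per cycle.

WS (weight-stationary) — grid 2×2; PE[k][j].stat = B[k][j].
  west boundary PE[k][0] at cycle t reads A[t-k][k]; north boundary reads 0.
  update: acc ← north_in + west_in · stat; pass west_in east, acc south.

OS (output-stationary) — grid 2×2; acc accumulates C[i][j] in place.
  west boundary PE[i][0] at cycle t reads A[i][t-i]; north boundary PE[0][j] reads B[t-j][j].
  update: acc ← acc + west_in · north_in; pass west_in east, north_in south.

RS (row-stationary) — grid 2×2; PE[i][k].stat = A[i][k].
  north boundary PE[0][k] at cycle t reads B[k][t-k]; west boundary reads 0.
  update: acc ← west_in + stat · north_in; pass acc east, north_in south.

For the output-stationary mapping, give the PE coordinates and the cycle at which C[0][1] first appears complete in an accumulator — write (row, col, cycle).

(row, col, cycle) = (0, 1, 2)

OS: C[0][1] accumulates in PE[0][1]:
  c0 r0c1: 0 / 0 / 0
  c1 r0c1: 3 / 1 / 3
  c2 r0c1: 27 / 3 / 8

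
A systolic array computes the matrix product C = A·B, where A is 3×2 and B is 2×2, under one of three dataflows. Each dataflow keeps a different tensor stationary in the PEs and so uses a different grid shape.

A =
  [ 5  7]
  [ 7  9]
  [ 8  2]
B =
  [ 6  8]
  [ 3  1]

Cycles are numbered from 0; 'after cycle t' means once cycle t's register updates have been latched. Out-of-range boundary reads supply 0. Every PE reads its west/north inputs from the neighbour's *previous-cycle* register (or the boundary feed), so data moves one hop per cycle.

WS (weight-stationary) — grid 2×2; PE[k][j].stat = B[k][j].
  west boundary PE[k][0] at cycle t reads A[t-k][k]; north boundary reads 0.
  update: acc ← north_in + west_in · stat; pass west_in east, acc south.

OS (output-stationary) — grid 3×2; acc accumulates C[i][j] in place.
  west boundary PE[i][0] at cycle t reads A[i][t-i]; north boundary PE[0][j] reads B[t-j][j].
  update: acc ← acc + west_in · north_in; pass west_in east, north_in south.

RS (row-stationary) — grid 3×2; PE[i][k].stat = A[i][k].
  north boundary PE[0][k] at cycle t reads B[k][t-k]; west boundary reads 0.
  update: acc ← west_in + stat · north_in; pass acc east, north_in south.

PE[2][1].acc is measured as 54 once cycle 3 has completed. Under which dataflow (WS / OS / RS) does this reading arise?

dataflow = RS

WS: PE[2][1] is outside its 2×2 grid.
— OS: 3×2; PE[2][1] trace:
  t=0 PE[2][1]: acc=0 h=0 v=0
  t=1 PE[2][1]: acc=0 h=0 v=0
  t=2 PE[2][1]: acc=0 h=0 v=0
  t=3 PE[2][1]: acc=64 h=8 v=8
— RS: 3×2; PE[2][1] trace:
  t=0 PE[2][1]: acc=0 h=0 v=0
  t=1 PE[2][1]: acc=0 h=0 v=0
  t=2 PE[2][1]: acc=0 h=0 v=0
  t=3 PE[2][1]: acc=54 h=54 v=3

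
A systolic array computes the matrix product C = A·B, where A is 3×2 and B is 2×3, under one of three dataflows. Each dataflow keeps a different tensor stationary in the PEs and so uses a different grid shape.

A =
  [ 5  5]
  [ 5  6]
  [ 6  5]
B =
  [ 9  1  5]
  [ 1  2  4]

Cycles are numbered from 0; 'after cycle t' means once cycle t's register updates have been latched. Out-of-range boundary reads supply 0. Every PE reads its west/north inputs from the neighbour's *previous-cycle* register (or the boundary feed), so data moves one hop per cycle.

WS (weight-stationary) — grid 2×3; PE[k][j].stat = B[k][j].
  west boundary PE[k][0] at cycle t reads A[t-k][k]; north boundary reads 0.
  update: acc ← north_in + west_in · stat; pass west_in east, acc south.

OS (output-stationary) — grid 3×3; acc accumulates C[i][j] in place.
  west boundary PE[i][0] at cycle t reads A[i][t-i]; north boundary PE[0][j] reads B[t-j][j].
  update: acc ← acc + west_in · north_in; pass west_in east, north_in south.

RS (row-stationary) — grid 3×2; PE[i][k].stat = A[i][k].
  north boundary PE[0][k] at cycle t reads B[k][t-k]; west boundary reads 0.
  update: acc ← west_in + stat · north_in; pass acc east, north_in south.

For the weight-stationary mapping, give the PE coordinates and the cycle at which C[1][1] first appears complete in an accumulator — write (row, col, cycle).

Under WS, C[1][1] lands at PE[1][1]:
  [0] (1,1) acc=0 (h:0 v:0)
  [1] (1,1) acc=0 (h:0 v:0)
  [2] (1,1) acc=15 (h:5 v:15)
  [3] (1,1) acc=17 (h:6 v:17)

(row, col, cycle) = (1, 1, 3)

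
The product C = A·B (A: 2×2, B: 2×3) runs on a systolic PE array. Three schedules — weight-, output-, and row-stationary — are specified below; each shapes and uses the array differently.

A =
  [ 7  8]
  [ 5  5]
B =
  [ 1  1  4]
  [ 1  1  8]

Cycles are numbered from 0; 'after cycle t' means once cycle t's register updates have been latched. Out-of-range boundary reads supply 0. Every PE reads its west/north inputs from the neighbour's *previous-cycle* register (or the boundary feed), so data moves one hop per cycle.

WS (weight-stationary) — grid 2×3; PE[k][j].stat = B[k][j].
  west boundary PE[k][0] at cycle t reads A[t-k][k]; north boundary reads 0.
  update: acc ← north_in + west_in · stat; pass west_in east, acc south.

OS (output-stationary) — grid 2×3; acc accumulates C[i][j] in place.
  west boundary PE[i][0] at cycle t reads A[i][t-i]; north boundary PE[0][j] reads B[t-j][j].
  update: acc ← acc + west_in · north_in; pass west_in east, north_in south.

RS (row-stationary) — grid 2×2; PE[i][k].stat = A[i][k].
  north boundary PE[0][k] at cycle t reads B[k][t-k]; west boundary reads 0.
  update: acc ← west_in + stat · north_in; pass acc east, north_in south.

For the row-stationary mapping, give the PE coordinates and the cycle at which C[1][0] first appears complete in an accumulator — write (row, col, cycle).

Under RS, C[1][0] lands at PE[1][1]:
  t=0 PE[1][1]: acc=0 h=0 v=0
  t=1 PE[1][1]: acc=0 h=0 v=0
  t=2 PE[1][1]: acc=10 h=10 v=1

(row, col, cycle) = (1, 1, 2)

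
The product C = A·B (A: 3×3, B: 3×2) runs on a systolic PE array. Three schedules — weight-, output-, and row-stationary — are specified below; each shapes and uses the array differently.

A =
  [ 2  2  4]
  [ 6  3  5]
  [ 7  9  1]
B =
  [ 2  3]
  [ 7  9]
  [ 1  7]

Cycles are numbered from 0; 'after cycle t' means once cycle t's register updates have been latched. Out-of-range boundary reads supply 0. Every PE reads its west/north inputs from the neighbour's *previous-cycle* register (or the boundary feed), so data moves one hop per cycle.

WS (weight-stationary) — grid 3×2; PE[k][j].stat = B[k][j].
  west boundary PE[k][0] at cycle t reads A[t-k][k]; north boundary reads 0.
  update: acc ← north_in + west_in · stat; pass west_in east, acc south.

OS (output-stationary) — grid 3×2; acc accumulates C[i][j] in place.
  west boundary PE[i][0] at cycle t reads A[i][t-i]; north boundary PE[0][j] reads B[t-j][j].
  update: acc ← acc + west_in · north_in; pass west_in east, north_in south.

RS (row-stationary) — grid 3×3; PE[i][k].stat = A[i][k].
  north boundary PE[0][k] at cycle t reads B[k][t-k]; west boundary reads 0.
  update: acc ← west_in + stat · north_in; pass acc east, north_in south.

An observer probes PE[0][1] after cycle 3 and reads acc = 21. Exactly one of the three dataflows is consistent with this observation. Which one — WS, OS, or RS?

— WS: 3×2; PE[0][1] trace:
  0: (0,1).acc=0  regs=<0,0>
  1: (0,1).acc=6  regs=<2,6>
  2: (0,1).acc=18  regs=<6,18>
  3: (0,1).acc=21  regs=<7,21>
— OS: 3×2; PE[0][1] trace:
  0: (0,1).acc=0  regs=<0,0>
  1: (0,1).acc=6  regs=<2,3>
  2: (0,1).acc=24  regs=<2,9>
  3: (0,1).acc=52  regs=<4,7>
— RS: 3×3; PE[0][1] trace:
  0: (0,1).acc=0  regs=<0,0>
  1: (0,1).acc=18  regs=<18,7>
  2: (0,1).acc=24  regs=<24,9>
  3: (0,1).acc=0  regs=<0,0>

dataflow = WS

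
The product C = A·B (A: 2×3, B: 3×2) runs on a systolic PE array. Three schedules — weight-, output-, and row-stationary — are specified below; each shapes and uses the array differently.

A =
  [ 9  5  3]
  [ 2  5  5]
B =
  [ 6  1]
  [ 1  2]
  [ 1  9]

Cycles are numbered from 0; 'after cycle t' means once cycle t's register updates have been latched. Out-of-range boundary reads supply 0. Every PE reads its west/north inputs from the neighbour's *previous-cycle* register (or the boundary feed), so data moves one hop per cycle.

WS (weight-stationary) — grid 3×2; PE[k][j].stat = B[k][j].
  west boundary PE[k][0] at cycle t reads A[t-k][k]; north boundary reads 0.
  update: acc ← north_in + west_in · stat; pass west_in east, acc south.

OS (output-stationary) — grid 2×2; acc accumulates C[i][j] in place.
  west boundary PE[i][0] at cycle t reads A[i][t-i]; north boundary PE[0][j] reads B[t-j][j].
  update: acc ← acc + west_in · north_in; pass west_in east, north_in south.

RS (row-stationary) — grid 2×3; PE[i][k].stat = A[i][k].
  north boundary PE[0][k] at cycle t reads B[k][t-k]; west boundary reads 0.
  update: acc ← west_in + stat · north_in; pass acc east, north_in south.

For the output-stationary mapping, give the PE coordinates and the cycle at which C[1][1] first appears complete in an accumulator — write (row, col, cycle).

OS: C[1][1] accumulates in PE[1][1]:
  [0] (1,1) acc=0 (h:0 v:0)
  [1] (1,1) acc=0 (h:0 v:0)
  [2] (1,1) acc=2 (h:2 v:1)
  [3] (1,1) acc=12 (h:5 v:2)
  [4] (1,1) acc=57 (h:5 v:9)

(row, col, cycle) = (1, 1, 4)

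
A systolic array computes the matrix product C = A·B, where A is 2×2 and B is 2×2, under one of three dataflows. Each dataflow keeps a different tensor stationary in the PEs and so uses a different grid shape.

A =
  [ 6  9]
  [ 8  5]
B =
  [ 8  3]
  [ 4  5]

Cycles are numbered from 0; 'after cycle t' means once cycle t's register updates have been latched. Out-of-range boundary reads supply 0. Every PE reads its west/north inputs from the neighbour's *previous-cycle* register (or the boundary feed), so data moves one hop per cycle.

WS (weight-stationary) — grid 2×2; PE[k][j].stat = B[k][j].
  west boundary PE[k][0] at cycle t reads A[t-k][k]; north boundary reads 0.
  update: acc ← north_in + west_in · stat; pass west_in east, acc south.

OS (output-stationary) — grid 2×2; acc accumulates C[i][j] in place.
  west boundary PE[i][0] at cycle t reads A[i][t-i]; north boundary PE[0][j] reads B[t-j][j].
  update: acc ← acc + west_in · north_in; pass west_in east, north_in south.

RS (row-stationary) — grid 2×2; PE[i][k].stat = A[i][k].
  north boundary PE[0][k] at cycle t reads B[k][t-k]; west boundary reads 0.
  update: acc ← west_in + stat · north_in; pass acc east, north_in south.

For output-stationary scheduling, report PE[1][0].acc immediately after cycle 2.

Tracing OS — 2×2 array, target PE[1][0]:
  0: (0,0).acc=48  regs=<6,8>
  0: (1,0).acc=0  regs=<0,0>
  1: (0,0).acc=84  regs=<9,4>
  1: (1,0).acc=64  regs=<8,8>
  2: (0,0).acc=84  regs=<0,0>
  2: (1,0).acc=84  regs=<5,4>

PE[1][0].acc = 84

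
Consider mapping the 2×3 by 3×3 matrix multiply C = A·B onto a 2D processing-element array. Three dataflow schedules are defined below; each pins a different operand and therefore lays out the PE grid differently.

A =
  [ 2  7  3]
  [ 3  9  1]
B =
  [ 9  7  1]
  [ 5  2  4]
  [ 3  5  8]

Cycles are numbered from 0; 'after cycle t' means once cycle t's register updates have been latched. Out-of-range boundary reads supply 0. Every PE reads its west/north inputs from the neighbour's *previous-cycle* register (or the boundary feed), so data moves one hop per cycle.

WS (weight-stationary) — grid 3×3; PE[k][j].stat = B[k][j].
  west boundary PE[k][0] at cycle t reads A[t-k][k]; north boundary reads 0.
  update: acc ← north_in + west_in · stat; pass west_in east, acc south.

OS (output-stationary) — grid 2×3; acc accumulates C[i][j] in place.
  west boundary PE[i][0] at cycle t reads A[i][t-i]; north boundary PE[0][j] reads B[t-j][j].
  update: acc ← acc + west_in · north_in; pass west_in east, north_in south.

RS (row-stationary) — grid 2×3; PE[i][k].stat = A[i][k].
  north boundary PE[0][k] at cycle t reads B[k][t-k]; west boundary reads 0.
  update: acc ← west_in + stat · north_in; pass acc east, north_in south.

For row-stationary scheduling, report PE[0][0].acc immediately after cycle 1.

RS 2×3: PE[0][0] cycle-by-cycle (with neighbour feeds):
  c0 r0c0: 18 / 18 / 9
  c1 r0c0: 14 / 14 / 7

PE[0][0].acc = 14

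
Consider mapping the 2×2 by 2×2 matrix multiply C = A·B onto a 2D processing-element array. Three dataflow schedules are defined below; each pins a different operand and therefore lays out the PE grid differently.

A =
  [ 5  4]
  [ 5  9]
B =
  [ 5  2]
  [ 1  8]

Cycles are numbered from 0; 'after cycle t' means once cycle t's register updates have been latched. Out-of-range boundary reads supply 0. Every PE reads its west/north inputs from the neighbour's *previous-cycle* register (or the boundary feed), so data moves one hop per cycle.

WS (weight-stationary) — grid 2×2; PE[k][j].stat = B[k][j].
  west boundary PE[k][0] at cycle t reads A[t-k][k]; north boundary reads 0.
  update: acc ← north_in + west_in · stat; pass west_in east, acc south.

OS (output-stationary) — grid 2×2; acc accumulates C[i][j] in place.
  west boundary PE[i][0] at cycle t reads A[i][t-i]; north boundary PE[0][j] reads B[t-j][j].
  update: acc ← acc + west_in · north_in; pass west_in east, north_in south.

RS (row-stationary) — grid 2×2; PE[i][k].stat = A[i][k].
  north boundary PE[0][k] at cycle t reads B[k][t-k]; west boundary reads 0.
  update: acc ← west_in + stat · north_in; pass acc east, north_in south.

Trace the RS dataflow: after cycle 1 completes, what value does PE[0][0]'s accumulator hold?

RS (2×2). Following PE[0][0] plus its west/north inputs:
  @0  [0,0]  acc 25  |  →25  ↓5
  @1  [0,0]  acc 10  |  →10  ↓2

PE[0][0].acc = 10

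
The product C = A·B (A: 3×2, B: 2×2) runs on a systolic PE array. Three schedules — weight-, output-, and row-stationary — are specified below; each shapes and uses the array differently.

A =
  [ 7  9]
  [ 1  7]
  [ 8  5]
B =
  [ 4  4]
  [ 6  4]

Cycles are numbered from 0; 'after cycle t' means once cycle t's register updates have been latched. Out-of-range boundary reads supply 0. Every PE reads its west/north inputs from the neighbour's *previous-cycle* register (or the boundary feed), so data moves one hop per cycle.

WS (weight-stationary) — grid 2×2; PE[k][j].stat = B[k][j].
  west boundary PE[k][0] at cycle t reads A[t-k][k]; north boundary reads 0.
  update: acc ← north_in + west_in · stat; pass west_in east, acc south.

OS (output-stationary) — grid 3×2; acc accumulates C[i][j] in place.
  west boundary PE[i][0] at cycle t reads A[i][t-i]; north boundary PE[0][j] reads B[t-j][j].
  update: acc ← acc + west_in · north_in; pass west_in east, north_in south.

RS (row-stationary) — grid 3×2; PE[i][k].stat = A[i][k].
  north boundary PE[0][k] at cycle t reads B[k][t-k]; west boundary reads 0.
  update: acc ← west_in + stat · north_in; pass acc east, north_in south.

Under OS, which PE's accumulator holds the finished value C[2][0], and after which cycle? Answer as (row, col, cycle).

OS: C[2][0] accumulates in PE[2][0]:
  c0 r2c0: 0 / 0 / 0
  c1 r2c0: 0 / 0 / 0
  c2 r2c0: 32 / 8 / 4
  c3 r2c0: 62 / 5 / 6

(row, col, cycle) = (2, 0, 3)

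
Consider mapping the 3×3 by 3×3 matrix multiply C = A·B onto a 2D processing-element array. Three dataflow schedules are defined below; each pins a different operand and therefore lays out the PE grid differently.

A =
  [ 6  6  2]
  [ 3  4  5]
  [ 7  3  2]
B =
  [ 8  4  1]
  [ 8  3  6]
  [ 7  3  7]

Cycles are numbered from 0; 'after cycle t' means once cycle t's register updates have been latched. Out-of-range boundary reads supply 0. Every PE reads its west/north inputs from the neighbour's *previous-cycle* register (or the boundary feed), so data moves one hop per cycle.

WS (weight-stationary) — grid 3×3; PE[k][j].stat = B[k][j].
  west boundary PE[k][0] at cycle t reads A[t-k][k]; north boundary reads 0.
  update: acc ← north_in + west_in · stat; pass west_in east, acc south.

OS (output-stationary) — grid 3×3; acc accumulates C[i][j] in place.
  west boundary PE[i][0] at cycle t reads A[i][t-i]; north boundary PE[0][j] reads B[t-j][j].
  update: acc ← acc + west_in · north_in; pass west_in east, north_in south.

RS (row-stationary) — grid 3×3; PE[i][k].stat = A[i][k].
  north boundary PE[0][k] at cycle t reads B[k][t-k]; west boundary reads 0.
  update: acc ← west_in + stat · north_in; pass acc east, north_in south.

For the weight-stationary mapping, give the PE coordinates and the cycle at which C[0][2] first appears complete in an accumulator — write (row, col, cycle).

(row, col, cycle) = (2, 2, 4)

WS: C[0][2] accumulates in PE[2][2]:
  t=0 PE[2][2]: acc=0 h=0 v=0
  t=1 PE[2][2]: acc=0 h=0 v=0
  t=2 PE[2][2]: acc=0 h=0 v=0
  t=3 PE[2][2]: acc=0 h=0 v=0
  t=4 PE[2][2]: acc=56 h=2 v=56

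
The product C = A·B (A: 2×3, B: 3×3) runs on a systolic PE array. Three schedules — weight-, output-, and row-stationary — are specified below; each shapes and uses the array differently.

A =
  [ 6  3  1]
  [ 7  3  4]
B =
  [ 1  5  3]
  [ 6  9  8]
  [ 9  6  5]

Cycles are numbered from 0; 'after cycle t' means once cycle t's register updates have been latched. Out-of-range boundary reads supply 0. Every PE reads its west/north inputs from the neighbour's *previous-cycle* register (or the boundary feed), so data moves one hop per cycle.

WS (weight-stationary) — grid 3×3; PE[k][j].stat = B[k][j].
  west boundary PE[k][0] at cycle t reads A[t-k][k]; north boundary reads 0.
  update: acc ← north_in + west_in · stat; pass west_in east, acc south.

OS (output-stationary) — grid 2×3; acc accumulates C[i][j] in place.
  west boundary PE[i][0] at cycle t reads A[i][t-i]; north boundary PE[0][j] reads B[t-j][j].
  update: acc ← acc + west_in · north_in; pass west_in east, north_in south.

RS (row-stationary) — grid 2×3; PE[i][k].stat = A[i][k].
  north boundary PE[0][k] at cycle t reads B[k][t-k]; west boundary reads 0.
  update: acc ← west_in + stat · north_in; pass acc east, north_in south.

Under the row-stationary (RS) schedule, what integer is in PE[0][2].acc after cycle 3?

RS 2×3: PE[0][2] cycle-by-cycle (with neighbour feeds):
  after 0 — PE[0][1] acc=0, pass-E 0, pass-S 0
  after 0 — PE[0][2] acc=0, pass-E 0, pass-S 0
  after 1 — PE[0][1] acc=24, pass-E 24, pass-S 6
  after 1 — PE[0][2] acc=0, pass-E 0, pass-S 0
  after 2 — PE[0][1] acc=57, pass-E 57, pass-S 9
  after 2 — PE[0][2] acc=33, pass-E 33, pass-S 9
  after 3 — PE[0][1] acc=42, pass-E 42, pass-S 8
  after 3 — PE[0][2] acc=63, pass-E 63, pass-S 6

PE[0][2].acc = 63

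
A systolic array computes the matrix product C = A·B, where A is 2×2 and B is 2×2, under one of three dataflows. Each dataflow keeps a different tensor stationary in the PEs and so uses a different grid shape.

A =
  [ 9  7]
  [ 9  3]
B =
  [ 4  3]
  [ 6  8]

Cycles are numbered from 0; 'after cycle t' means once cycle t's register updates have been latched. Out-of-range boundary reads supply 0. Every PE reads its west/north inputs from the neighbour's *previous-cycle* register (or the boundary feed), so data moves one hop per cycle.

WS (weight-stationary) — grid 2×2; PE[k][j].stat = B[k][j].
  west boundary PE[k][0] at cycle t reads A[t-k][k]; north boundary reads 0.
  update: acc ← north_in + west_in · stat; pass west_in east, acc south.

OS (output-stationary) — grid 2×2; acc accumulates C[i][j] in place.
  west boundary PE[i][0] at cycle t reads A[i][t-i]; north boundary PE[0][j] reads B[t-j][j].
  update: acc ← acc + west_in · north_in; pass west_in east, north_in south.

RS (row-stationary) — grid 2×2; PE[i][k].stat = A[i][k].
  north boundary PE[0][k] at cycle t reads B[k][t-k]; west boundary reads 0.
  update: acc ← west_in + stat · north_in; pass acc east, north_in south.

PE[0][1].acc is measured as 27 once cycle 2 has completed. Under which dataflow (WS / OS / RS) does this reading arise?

dataflow = WS

— WS: 2×2; PE[0][1] trace:
  cycle 0: PE[0][1] → acc 0, east 0, south 0
  cycle 1: PE[0][1] → acc 27, east 9, south 27
  cycle 2: PE[0][1] → acc 27, east 9, south 27
— OS: 2×2; PE[0][1] trace:
  cycle 0: PE[0][1] → acc 0, east 0, south 0
  cycle 1: PE[0][1] → acc 27, east 9, south 3
  cycle 2: PE[0][1] → acc 83, east 7, south 8
— RS: 2×2; PE[0][1] trace:
  cycle 0: PE[0][1] → acc 0, east 0, south 0
  cycle 1: PE[0][1] → acc 78, east 78, south 6
  cycle 2: PE[0][1] → acc 83, east 83, south 8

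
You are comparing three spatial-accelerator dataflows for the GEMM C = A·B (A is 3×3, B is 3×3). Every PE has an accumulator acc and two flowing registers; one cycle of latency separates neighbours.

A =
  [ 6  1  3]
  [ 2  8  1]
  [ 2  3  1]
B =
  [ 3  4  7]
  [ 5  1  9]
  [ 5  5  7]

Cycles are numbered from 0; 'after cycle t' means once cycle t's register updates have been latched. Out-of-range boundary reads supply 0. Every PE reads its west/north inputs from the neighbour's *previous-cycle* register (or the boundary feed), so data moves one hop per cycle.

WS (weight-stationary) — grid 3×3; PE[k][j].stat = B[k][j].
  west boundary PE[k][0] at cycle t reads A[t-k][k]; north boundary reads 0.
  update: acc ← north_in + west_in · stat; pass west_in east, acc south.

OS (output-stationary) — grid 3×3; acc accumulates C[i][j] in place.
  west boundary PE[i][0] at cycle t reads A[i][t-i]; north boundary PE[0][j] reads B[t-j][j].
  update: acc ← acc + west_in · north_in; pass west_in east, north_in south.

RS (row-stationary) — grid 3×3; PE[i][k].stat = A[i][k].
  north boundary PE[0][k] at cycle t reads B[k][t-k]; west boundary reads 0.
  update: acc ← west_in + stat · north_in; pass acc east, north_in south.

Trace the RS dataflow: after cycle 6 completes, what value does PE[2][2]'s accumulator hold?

Tracing RS — 3×3 array, target PE[2][2]:
  t=0 PE[1][2]: acc=0 h=0 v=0
  t=0 PE[2][1]: acc=0 h=0 v=0
  t=0 PE[2][2]: acc=0 h=0 v=0
  t=1 PE[1][2]: acc=0 h=0 v=0
  t=1 PE[2][1]: acc=0 h=0 v=0
  t=1 PE[2][2]: acc=0 h=0 v=0
  t=2 PE[1][2]: acc=0 h=0 v=0
  t=2 PE[2][1]: acc=0 h=0 v=0
  t=2 PE[2][2]: acc=0 h=0 v=0
  t=3 PE[1][2]: acc=51 h=51 v=5
  t=3 PE[2][1]: acc=21 h=21 v=5
  t=3 PE[2][2]: acc=0 h=0 v=0
  t=4 PE[1][2]: acc=21 h=21 v=5
  t=4 PE[2][1]: acc=11 h=11 v=1
  t=4 PE[2][2]: acc=26 h=26 v=5
  t=5 PE[1][2]: acc=93 h=93 v=7
  t=5 PE[2][1]: acc=41 h=41 v=9
  t=5 PE[2][2]: acc=16 h=16 v=5
  t=6 PE[1][2]: acc=0 h=0 v=0
  t=6 PE[2][1]: acc=0 h=0 v=0
  t=6 PE[2][2]: acc=48 h=48 v=7

PE[2][2].acc = 48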